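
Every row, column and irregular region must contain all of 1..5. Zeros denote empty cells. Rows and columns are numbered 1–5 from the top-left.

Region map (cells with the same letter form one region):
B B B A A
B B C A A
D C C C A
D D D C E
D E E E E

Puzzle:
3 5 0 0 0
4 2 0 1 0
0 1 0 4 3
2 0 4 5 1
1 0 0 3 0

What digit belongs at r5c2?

4

r1c3 = 1 (sole candidate).
r1c4 = 2 (sole candidate).
r1c5 = 4 (sole candidate).
r2c3 = 3 (sole candidate).
r2c5 = 5 (sole candidate).
r3c1 = 5 (sole candidate).
r3c3 = 2 (sole candidate).
r4c2 = 3 (sole candidate).
r5c2 = 4: row 5 has {1,3}; col 2 has {1,2,3,5}; region has {1,3} → only 4 remains.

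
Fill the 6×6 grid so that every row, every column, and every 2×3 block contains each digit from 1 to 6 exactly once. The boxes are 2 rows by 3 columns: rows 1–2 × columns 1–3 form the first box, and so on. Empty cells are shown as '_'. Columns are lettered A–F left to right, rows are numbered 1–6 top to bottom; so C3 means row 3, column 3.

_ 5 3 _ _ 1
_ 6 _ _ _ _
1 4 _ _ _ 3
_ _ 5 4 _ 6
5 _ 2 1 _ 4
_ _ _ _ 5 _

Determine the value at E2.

3

C3 = 6 (sole candidate).
E3 = 2 (sole candidate).
E4 = 1 (sole candidate).
B5 = 3 (sole candidate).
E5 = 6 (sole candidate).
B6 = 1 (sole candidate).
C6 = 4 (sole candidate).
F6 = 2 (sole candidate).
E1 = 4 (sole candidate).
C2 = 1 (sole candidate).
E2 = 3: row 2 has {1,6}; col 5 has {1,2,4,5,6}; box has {1,4} → only 3 remains.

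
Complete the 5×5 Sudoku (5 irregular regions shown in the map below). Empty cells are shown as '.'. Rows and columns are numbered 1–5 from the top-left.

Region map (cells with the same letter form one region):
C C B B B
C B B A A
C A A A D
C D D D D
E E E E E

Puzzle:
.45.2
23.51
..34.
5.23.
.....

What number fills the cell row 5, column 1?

row 1, column 4 = 1 (sole candidate).
row 2, column 3 = 4 (sole candidate).
row 3, column 1 = 1 (sole candidate).
row 3, column 2 = 2 (sole candidate).
row 3, column 5 = 5 (sole candidate).
row 4, column 2 = 1 (sole candidate).
row 4, column 5 = 4 (sole candidate).
row 5, column 2 = 5 (sole candidate).
row 5, column 3 = 1 (sole candidate).
row 5, column 4 = 2 (sole candidate).
row 5, column 5 = 3 (sole candidate).
row 1, column 1 = 3 (sole candidate).
row 5, column 1 = 4: row 5 has {1,2,3,5}; col 1 has {1,2,3,5}; region has {1,2,3,5} → only 4 remains.

4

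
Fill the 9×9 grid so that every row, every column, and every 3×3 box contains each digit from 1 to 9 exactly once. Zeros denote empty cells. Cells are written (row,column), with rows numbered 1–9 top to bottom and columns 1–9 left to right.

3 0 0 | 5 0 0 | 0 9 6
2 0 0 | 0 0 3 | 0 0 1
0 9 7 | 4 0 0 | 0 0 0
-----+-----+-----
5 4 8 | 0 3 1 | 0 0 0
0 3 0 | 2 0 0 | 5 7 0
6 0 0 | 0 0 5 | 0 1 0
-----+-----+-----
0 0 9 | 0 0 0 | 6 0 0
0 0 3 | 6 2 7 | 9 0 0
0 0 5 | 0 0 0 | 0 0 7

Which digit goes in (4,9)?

(4,7) = 2: row 4 has {1,3,4,5,8}; col 7 has {5,6,9}; box has {1,5,7} → only 2 remains.
(4,8) = 6: row 4 has {1,2,3,4,5,8}; col 8 has {1,7,9}; box has {1,2,5,7} → only 6 remains.
(4,9) = 9: row 4 has {1,2,3,4,5,6,8}; col 9 has {1,6,7}; box has {1,2,5,6,7} → only 9 remains.

9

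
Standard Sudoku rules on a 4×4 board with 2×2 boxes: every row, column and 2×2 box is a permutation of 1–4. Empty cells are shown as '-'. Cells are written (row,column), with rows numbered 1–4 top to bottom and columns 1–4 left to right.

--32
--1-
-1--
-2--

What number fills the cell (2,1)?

2

(1,2) = 4 (sole candidate).
(2,2) = 3 (sole candidate).
(2,4) = 4 (sole candidate).
(3,4) = 3 (sole candidate).
(4,3) = 4 (sole candidate).
(4,4) = 1 (sole candidate).
(1,1) = 1 (sole candidate).
(2,1) = 2: row 2 has {1,3,4}; col 1 has {1}; box has {1,3,4} → only 2 remains.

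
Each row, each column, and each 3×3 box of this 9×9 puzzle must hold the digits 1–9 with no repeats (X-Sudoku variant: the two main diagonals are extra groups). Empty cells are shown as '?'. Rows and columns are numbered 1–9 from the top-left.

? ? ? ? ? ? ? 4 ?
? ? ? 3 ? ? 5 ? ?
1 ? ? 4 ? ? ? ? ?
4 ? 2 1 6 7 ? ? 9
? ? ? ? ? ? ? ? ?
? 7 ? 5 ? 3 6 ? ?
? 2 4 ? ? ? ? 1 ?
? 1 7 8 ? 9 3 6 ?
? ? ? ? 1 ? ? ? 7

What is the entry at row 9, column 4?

row 4, column 7 = 8 (sole candidate).
row 6, column 8 = 2 (sole candidate).
row 7, column 7 = 9 (sole candidate).
row 8, column 1 = 5 (sole candidate).
row 3, column 7 = 2 (sole candidate).
row 5, column 5 = 8 (sole candidate).
row 9, column 7 = 4 (sole candidate).
row 1, column 1 = 2 (sole candidate).
row 2, column 2 = 4 (sole candidate).
row 2, column 8 = 9 (sole candidate).
row 3, column 3 = 5 (sole candidate).
row 8, column 9 = 2 (sole candidate).
row 8, column 5 = 4 (sole candidate).
row 6, column 5 = 9 (sole candidate).
row 3, column 5 = 7 (sole candidate).
row 5, column 4 = 2 (sole candidate).
row 5, column 6 = 4 (sole candidate).
row 6, column 1 = 8 (sole candidate).
row 6, column 3 = 1 (sole candidate).
row 6, column 9 = 4 (sole candidate).
row 9, column 4 = 6: row 9 has {1,4,7}; col 4 has {1,2,3,4,5,8}; box has {1,4,8,9} → only 6 remains.

6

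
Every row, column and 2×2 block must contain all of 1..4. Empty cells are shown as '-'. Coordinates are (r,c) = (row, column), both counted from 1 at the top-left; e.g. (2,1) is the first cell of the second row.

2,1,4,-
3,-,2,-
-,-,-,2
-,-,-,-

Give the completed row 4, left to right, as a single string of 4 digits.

(1,4) = 3: row 1 has {1,2,4}; col 4 has {2}; box has {2,4} → only 3 remains.
(2,2) = 4: row 2 has {2,3}; col 2 has {1}; box has {1,2,3} → only 4 remains.
(2,4) = 1: row 2 has {2,3,4}; col 4 has {2,3}; box has {2,3,4} → only 1 remains.
(3,2) = 3: row 3 has {2}; col 2 has {1,4}; box has {} → only 3 remains.
(3,3) = 1: row 3 has {2,3}; col 3 has {2,4}; box has {2} → only 1 remains.
(4,2) = 2: row 4 has {}; col 2 has {1,3,4}; box has {3} → only 2 remains.
(4,3) = 3: row 4 has {2}; col 3 has {1,2,4}; box has {1,2} → only 3 remains.
(4,4) = 4: row 4 has {2,3}; col 4 has {1,2,3}; box has {1,2,3} → only 4 remains.
(3,1) = 4: row 3 has {1,2,3}; col 1 has {2,3}; box has {2,3} → only 4 remains.
(4,1) = 1: row 4 has {2,3,4}; col 1 has {2,3,4}; box has {2,3,4} → only 1 remains.

1234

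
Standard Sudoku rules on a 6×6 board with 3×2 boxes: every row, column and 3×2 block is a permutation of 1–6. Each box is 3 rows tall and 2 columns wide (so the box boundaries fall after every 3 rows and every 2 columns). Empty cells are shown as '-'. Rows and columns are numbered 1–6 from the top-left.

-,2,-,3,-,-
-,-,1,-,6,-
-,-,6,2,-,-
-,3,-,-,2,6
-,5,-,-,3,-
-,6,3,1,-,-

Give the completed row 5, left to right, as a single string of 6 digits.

452631

row 2, column 2 = 4 (sole candidate).
row 2, column 4 = 5 (sole candidate).
row 3, column 2 = 1 (sole candidate).
row 4, column 4 = 4 (sole candidate).
row 5, column 3 = 2: row 5 has {3,5}; col 3 has {1,3,6}; box has {1,3,4} → only 2 remains.
row 5, column 4 = 6: row 5 has {2,3,5}; col 4 has {1,2,3,4,5}; box has {1,2,3,4} → only 6 remains.
row 1, column 3 = 4 (sole candidate).
row 2, column 1 = 3 (sole candidate).
row 2, column 6 = 2 (sole candidate).
row 3, column 1 = 5 (sole candidate).
row 3, column 5 = 4 (sole candidate).
row 3, column 6 = 3 (sole candidate).
row 4, column 1 = 1 (sole candidate).
row 4, column 3 = 5 (sole candidate).
row 5, column 1 = 4: row 5 has {2,3,5,6}; col 1 has {1,3,5}; box has {1,3,5,6} → only 4 remains.
row 5, column 6 = 1: row 5 has {2,3,4,5,6}; col 6 has {2,3,6}; box has {2,3,6} → only 1 remains.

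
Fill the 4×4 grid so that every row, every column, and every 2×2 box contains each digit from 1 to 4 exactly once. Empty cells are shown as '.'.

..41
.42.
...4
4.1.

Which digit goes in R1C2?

R2C4 = 3 (sole candidate).
R3C3 = 3 (sole candidate).
R4C4 = 2 (sole candidate).
R2C1 = 1 (sole candidate).
R3C1 = 2 (sole candidate).
R3C2 = 1 (sole candidate).
R4C2 = 3 (sole candidate).
R1C1 = 3 (sole candidate).
R1C2 = 2: row 1 has {1,3,4}; col 2 has {1,3,4}; box has {1,3,4} → only 2 remains.

2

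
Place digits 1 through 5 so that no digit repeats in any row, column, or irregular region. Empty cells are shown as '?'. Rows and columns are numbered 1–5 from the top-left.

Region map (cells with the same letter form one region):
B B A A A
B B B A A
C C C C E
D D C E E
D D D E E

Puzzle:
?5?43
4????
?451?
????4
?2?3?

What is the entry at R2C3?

R3C5 = 2 (sole candidate).
R4C4 = 5 (sole candidate).
R5C5 = 1 (sole candidate).
R2C4 = 2 (sole candidate).
R2C5 = 5 (sole candidate).
R3C1 = 3 (sole candidate).
R4C1 = 1 (sole candidate).
R4C2 = 3 (sole candidate).
R4C3 = 2 (sole candidate).
R5C1 = 5 (sole candidate).
R5C3 = 4 (sole candidate).
R1C1 = 2 (sole candidate).
R1C3 = 1 (sole candidate).
R2C2 = 1 (sole candidate).
R2C3 = 3: row 2 has {1,2,4,5}; col 3 has {1,2,4,5}; region has {1,2,4,5} → only 3 remains.

3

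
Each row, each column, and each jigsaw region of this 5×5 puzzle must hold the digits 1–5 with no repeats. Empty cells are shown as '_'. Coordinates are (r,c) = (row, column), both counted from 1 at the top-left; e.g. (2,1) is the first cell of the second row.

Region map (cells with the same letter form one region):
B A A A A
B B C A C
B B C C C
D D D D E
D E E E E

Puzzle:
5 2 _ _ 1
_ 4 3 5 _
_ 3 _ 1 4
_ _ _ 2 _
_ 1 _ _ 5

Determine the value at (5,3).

(1,3) = 4: row 1 has {1,2,5}; col 3 has {3}; region has {1,2,5} → only 4 remains.
(1,4) = 3: row 1 has {1,2,4,5}; col 4 has {1,2,5}; region has {1,2,4,5} → only 3 remains.
(2,5) = 2: row 2 has {3,4,5}; col 5 has {1,4,5}; region has {1,3,4} → only 2 remains.
(3,1) = 2: row 3 has {1,3,4}; col 1 has {5}; region has {3,4,5} → only 2 remains.
(3,3) = 5: row 3 has {1,2,3,4}; col 3 has {3,4}; region has {1,2,3,4} → only 5 remains.
(4,2) = 5: row 4 has {2}; col 2 has {1,2,3,4}; region has {2} → only 5 remains.
(4,3) = 1: row 4 has {2,5}; col 3 has {3,4,5}; region has {2,5} → only 1 remains.
(4,5) = 3: row 4 has {1,2,5}; col 5 has {1,2,4,5}; region has {1,5} → only 3 remains.
(5,3) = 2: row 5 has {1,5}; col 3 has {1,3,4,5}; region has {1,3,5} → only 2 remains.

2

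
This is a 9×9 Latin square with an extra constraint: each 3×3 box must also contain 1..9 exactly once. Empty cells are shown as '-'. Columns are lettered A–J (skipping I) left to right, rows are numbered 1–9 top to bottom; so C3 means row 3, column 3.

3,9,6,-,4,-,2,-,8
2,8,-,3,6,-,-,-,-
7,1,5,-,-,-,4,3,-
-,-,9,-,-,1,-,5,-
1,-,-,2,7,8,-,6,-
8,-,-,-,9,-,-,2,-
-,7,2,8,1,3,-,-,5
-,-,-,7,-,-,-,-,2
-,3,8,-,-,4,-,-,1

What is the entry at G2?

5

C2 = 4 (sole candidate).
D3 = 9 (sole candidate).
F3 = 2 (sole candidate).
J3 = 6 (sole candidate).
E4 = 3 (sole candidate).
C5 = 3 (sole candidate).
G5 = 9 (sole candidate).
J5 = 4 (sole candidate).
C6 = 7 (sole candidate).
J6 = 3 (sole candidate).
G7 = 6 (sole candidate).
C8 = 1 (sole candidate).
E8 = 5 (sole candidate).
D9 = 6 (sole candidate).
E9 = 2 (sole candidate).
G9 = 7 (sole candidate).
H9 = 9 (sole candidate).
E3 = 8 (sole candidate).
D4 = 4 (sole candidate).
G4 = 8 (sole candidate).
J4 = 7 (sole candidate).
B5 = 5 (sole candidate).
D6 = 5 (sole candidate).
F6 = 6 (sole candidate).
G6 = 1 (sole candidate).
H7 = 4 (sole candidate).
F8 = 9 (sole candidate).
G8 = 3 (sole candidate).
H8 = 8 (sole candidate).
A9 = 5 (sole candidate).
D1 = 1 (sole candidate).
H1 = 7 (sole candidate).
G2 = 5: row 2 has {2,3,4,6,8}; col 7 has {1,2,3,4,6,7,8,9}; box has {2,3,4,6,7,8} → only 5 remains.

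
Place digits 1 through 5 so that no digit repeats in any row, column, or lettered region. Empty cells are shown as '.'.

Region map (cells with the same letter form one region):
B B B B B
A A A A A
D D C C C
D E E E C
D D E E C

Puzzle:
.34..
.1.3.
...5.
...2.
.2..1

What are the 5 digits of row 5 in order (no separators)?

52341

r1c4 = 1: row 1 has {3,4}; col 4 has {2,3,5}; region has {3,4} → only 1 remains.
r3c2 = 4: row 3 has {5}; col 2 has {1,2,3}; region has {2} → only 4 remains.
r4c2 = 5: row 4 has {2}; col 2 has {1,2,3,4}; region has {2} → only 5 remains.
r5c3 = 3: row 5 has {1,2}; col 3 has {4}; region has {2,5} → only 3 remains.
r5c4 = 4: row 5 has {1,2,3}; col 4 has {1,2,3,5}; region has {2,3,5} → only 4 remains.
r3c3 = 2: row 3 has {4,5}; col 3 has {3,4}; region has {1,5} → only 2 remains.
r3c5 = 3: row 3 has {2,4,5}; col 5 has {1}; region has {1,2,5} → only 3 remains.
r4c3 = 1: row 4 has {2,5}; col 3 has {2,3,4}; region has {2,3,4,5} → only 1 remains.
r4c5 = 4: row 4 has {1,2,5}; col 5 has {1,3}; region has {1,2,3,5} → only 4 remains.
r5c1 = 5: row 5 has {1,2,3,4}; col 1 has {}; region has {2,4} → only 5 remains.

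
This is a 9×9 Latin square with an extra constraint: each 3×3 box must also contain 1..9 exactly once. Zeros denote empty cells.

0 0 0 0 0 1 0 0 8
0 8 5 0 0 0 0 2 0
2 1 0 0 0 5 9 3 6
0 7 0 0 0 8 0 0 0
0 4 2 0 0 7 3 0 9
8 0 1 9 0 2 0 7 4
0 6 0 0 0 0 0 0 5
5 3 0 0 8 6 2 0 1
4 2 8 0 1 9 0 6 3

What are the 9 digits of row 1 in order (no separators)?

row 1, column 2 = 9: row 1 has {1,8}; col 2 has {1,2,3,4,6,7,8}; box has {1,2,5,8} → only 9 remains.
row 2, column 9 = 7: row 2 has {2,5,8}; col 9 has {1,3,4,5,6,8,9}; box has {2,3,6,8,9} → only 7 remains.
row 4, column 9 = 2: row 4 has {7,8}; col 9 has {1,3,4,5,6,7,8,9}; box has {3,4,7,9} → only 2 remains.
row 5, column 1 = 6: row 5 has {2,3,4,7,9}; col 1 has {2,4,5,8}; box has {1,2,4,7,8} → only 6 remains.
row 5, column 5 = 5: row 5 has {2,3,4,6,7,9}; col 5 has {1,8}; box has {2,7,8,9} → only 5 remains.
row 6, column 2 = 5: row 6 has {1,2,4,7,8,9}; col 2 has {1,2,3,4,6,7,8,9}; box has {1,2,4,6,7,8} → only 5 remains.
row 6, column 7 = 6: row 6 has {1,2,4,5,7,8,9}; col 7 has {2,3,9}; box has {2,3,4,7,9} → only 6 remains.
row 9, column 7 = 7: row 9 has {1,2,3,4,6,8,9}; col 7 has {2,3,6,9}; box has {1,2,3,5,6} → only 7 remains.
row 2, column 1 = 3: row 2 has {2,5,7,8}; col 1 has {2,4,5,6,8}; box has {1,2,5,8,9} → only 3 remains.
row 2, column 6 = 4: row 2 has {2,3,5,7,8}; col 6 has {1,2,5,6,7,8,9}; box has {1,5} → only 4 remains.
row 2, column 7 = 1: row 2 has {2,3,4,5,7,8}; col 7 has {2,3,6,7,9}; box has {2,3,6,7,8,9} → only 1 remains.
row 3, column 5 = 7: row 3 has {1,2,3,5,6,9}; col 5 has {1,5,8}; box has {1,4,5} → only 7 remains.
row 4, column 1 = 9: row 4 has {2,7,8}; col 1 has {2,3,4,5,6,8}; box has {1,2,4,5,6,7,8} → only 9 remains.
row 4, column 3 = 3: row 4 has {2,7,8,9}; col 3 has {1,2,5,8}; box has {1,2,4,5,6,7,8,9} → only 3 remains.
row 4, column 7 = 5: row 4 has {2,3,7,8,9}; col 7 has {1,2,3,6,7,9}; box has {2,3,4,6,7,9} → only 5 remains.
row 4, column 8 = 1: row 4 has {2,3,5,7,8,9}; col 8 has {2,3,6,7}; box has {2,3,4,5,6,7,9} → only 1 remains.
row 5, column 4 = 1: row 5 has {2,3,4,5,6,7,9}; col 4 has {9}; box has {2,5,7,8,9} → only 1 remains.
row 5, column 8 = 8: row 5 has {1,2,3,4,5,6,7,9}; col 8 has {1,2,3,6,7}; box has {1,2,3,4,5,6,7,9} → only 8 remains.
row 6, column 5 = 3: row 6 has {1,2,4,5,6,7,8,9}; col 5 has {1,5,7,8}; box has {1,2,5,7,8,9} → only 3 remains.
row 7, column 6 = 3: row 7 has {5,6}; col 6 has {1,2,4,5,6,7,8,9}; box has {1,6,8,9} → only 3 remains.
row 9, column 4 = 5: row 9 has {1,2,3,4,6,7,8,9}; col 4 has {1,9}; box has {1,3,6,8,9} → only 5 remains.
row 1, column 1 = 7: row 1 has {1,8,9}; col 1 has {2,3,4,5,6,8,9}; box has {1,2,3,5,8,9} → only 7 remains.
row 1, column 7 = 4: row 1 has {1,7,8,9}; col 7 has {1,2,3,5,6,7,9}; box has {1,2,3,6,7,8,9} → only 4 remains.
row 1, column 8 = 5: row 1 has {1,4,7,8,9}; col 8 has {1,2,3,6,7,8}; box has {1,2,3,4,6,7,8,9} → only 5 remains.
row 2, column 4 = 6: row 2 has {1,2,3,4,5,7,8}; col 4 has {1,5,9}; box has {1,4,5,7} → only 6 remains.
row 2, column 5 = 9: row 2 has {1,2,3,4,5,6,7,8}; col 5 has {1,3,5,7,8}; box has {1,4,5,6,7} → only 9 remains.
row 3, column 3 = 4: row 3 has {1,2,3,5,6,7,9}; col 3 has {1,2,3,5,8}; box has {1,2,3,5,7,8,9} → only 4 remains.
row 3, column 4 = 8: row 3 has {1,2,3,4,5,6,7,9}; col 4 has {1,5,6,9}; box has {1,4,5,6,7,9} → only 8 remains.
row 4, column 4 = 4: row 4 has {1,2,3,5,7,8,9}; col 4 has {1,5,6,8,9}; box has {1,2,3,5,7,8,9} → only 4 remains.
row 4, column 5 = 6: row 4 has {1,2,3,4,5,7,8,9}; col 5 has {1,3,5,7,8,9}; box has {1,2,3,4,5,7,8,9} → only 6 remains.
row 7, column 1 = 1: row 7 has {3,5,6}; col 1 has {2,3,4,5,6,7,8,9}; box has {2,3,4,5,6,8} → only 1 remains.
row 7, column 7 = 8: row 7 has {1,3,5,6}; col 7 has {1,2,3,4,5,6,7,9}; box has {1,2,3,5,6,7} → only 8 remains.
row 8, column 4 = 7: row 8 has {1,2,3,5,6,8}; col 4 has {1,4,5,6,8,9}; box has {1,3,5,6,8,9} → only 7 remains.
row 1, column 3 = 6: row 1 has {1,4,5,7,8,9}; col 3 has {1,2,3,4,5,8}; box has {1,2,3,4,5,7,8,9} → only 6 remains.
row 1, column 5 = 2: row 1 has {1,4,5,6,7,8,9}; col 5 has {1,3,5,6,7,8,9}; box has {1,4,5,6,7,8,9} → only 2 remains.
row 7, column 4 = 2: row 7 has {1,3,5,6,8}; col 4 has {1,4,5,6,7,8,9}; box has {1,3,5,6,7,8,9} → only 2 remains.
row 7, column 5 = 4: row 7 has {1,2,3,5,6,8}; col 5 has {1,2,3,5,6,7,8,9}; box has {1,2,3,5,6,7,8,9} → only 4 remains.
row 7, column 8 = 9: row 7 has {1,2,3,4,5,6,8}; col 8 has {1,2,3,5,6,7,8}; box has {1,2,3,5,6,7,8} → only 9 remains.
row 8, column 3 = 9: row 8 has {1,2,3,5,6,7,8}; col 3 has {1,2,3,4,5,6,8}; box has {1,2,3,4,5,6,8} → only 9 remains.
row 8, column 8 = 4: row 8 has {1,2,3,5,6,7,8,9}; col 8 has {1,2,3,5,6,7,8,9}; box has {1,2,3,5,6,7,8,9} → only 4 remains.
row 1, column 4 = 3: row 1 has {1,2,4,5,6,7,8,9}; col 4 has {1,2,4,5,6,7,8,9}; box has {1,2,4,5,6,7,8,9} → only 3 remains.

796321458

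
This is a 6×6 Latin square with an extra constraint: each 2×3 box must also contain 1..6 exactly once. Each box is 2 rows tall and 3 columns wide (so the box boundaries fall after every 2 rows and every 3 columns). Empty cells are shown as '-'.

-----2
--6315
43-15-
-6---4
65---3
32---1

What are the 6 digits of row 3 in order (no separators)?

432156

R2C1 = 2 (sole candidate).
R2C2 = 4 (sole candidate).
R3C3 = 2: row 3 has {1,3,4,5}; col 3 has {6}; box has {3,4,6} → only 2 remains.
R3C6 = 6: row 3 has {1,2,3,4,5}; col 6 has {1,2,3,4,5}; box has {1,4,5} → only 6 remains.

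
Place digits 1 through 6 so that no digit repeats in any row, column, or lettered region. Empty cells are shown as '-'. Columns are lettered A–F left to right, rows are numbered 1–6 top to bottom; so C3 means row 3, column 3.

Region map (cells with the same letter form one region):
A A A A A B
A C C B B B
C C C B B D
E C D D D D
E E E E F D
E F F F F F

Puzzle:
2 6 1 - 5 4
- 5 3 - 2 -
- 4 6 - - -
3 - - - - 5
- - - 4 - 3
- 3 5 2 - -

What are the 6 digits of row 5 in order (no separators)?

D1 = 3: row 1 has {1,2,4,5,6}; col 4 has {2,4}; region has {1,2,5,6} → only 3 remains.
A2 = 4: row 2 has {2,3,5}; col 1 has {2,3}; region has {1,2,3,5,6} → only 4 remains.
A3 = 1: row 3 has {4,6}; col 1 has {2,3,4}; region has {3,4,5,6} → only 1 remains.
D3 = 5: row 3 has {1,4,6}; col 4 has {2,3,4}; region has {2,4} → only 5 remains.
E3 = 3: row 3 has {1,4,5,6}; col 5 has {2,5}; region has {2,4,5} → only 3 remains.
F3 = 2: row 3 has {1,3,4,5,6}; col 6 has {3,4,5}; region has {3,5} → only 2 remains.
B4 = 2: row 4 has {3,5}; col 2 has {3,4,5,6}; region has {1,3,4,5,6} → only 2 remains.
C4 = 4: row 4 has {2,3,5}; col 3 has {1,3,5,6}; region has {2,3,5} → only 4 remains.
B5 = 1: row 5 has {3,4}; col 2 has {2,3,4,5,6}; region has {3,4} → only 1 remains.
C5 = 2: row 5 has {1,3,4}; col 3 has {1,3,4,5,6}; region has {1,3,4} → only 2 remains.
E5 = 6: row 5 has {1,2,3,4}; col 5 has {2,3,5}; region has {2,3,5} → only 6 remains.
A6 = 6: row 6 has {2,3,5}; col 1 has {1,2,3,4}; region has {1,2,3,4} → only 6 remains.
F6 = 1: row 6 has {2,3,5,6}; col 6 has {2,3,4,5}; region has {2,3,5,6} → only 1 remains.
F2 = 6: row 2 has {2,3,4,5}; col 6 has {1,2,3,4,5}; region has {2,3,4,5} → only 6 remains.
E4 = 1: row 4 has {2,3,4,5}; col 5 has {2,3,5,6}; region has {2,3,4,5} → only 1 remains.
A5 = 5: row 5 has {1,2,3,4,6}; col 1 has {1,2,3,4,6}; region has {1,2,3,4,6} → only 5 remains.

512463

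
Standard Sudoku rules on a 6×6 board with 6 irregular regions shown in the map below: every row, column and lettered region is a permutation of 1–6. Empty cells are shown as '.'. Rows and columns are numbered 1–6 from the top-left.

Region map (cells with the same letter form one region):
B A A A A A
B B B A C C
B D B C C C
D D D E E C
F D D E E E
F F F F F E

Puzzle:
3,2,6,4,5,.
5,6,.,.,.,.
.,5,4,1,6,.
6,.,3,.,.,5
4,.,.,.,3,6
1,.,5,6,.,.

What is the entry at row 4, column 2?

4

row 1, column 6 = 1: row 1 has {2,3,4,5,6}; col 6 has {5,6}; region has {2,4,5,6} → only 1 remains.
row 2, column 4 = 3: row 2 has {5,6}; col 4 has {1,4,6}; region has {1,2,4,5,6} → only 3 remains.
row 3, column 1 = 2: row 3 has {1,4,5,6}; col 1 has {1,3,4,5,6}; region has {3,4,5,6} → only 2 remains.
row 3, column 6 = 3: row 3 has {1,2,4,5,6}; col 6 has {1,5,6}; region has {1,5,6} → only 3 remains.
row 4, column 4 = 2: row 4 has {3,5,6}; col 4 has {1,3,4,6}; region has {3,6} → only 2 remains.
row 5, column 2 = 1: row 5 has {3,4,6}; col 2 has {2,5,6}; region has {3,5,6} → only 1 remains.
row 5, column 3 = 2: row 5 has {1,3,4,6}; col 3 has {3,4,5,6}; region has {1,3,5,6} → only 2 remains.
row 5, column 4 = 5: row 5 has {1,2,3,4,6}; col 4 has {1,2,3,4,6}; region has {2,3,6} → only 5 remains.
row 6, column 2 = 3: row 6 has {1,5,6}; col 2 has {1,2,5,6}; region has {1,4,5,6} → only 3 remains.
row 6, column 5 = 2: row 6 has {1,3,5,6}; col 5 has {3,5,6}; region has {1,3,4,5,6} → only 2 remains.
row 6, column 6 = 4: row 6 has {1,2,3,5,6}; col 6 has {1,3,5,6}; region has {2,3,5,6} → only 4 remains.
row 2, column 3 = 1: row 2 has {3,5,6}; col 3 has {2,3,4,5,6}; region has {2,3,4,5,6} → only 1 remains.
row 2, column 5 = 4: row 2 has {1,3,5,6}; col 5 has {2,3,5,6}; region has {1,3,5,6} → only 4 remains.
row 2, column 6 = 2: row 2 has {1,3,4,5,6}; col 6 has {1,3,4,5,6}; region has {1,3,4,5,6} → only 2 remains.
row 4, column 2 = 4: row 4 has {2,3,5,6}; col 2 has {1,2,3,5,6}; region has {1,2,3,5,6} → only 4 remains.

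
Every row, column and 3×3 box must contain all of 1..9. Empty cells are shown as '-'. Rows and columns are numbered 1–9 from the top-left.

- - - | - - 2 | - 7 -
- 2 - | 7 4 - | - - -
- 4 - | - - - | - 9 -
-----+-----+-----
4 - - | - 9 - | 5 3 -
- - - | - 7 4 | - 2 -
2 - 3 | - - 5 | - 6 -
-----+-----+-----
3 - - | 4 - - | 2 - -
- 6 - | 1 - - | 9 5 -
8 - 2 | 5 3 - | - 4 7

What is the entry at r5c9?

9

r6c4 = 8 (sole candidate).
r6c5 = 1 (sole candidate).
r8c1 = 7 (sole candidate).
r8c3 = 4 (sole candidate).
r8c6 = 8 (sole candidate).
r8c9 = 3 (sole candidate).
r4c6 = 6 (sole candidate).
r5c4 = 3 (sole candidate).
r7c5 = 6 (sole candidate).
r8c5 = 2 (sole candidate).
r9c6 = 9 (sole candidate).
r3c4 = 6 (sole candidate).
r4c4 = 2 (sole candidate).
r7c6 = 7 (sole candidate).
r9c2 = 1 (sole candidate).
r9c7 = 6 (sole candidate).
r1c4 = 9 (sole candidate).
r3c9 = 2 (hidden single in row 3).
r3c3 = 7 (hidden single in row 3).
r4c2 = 7 (hidden single in row 4).
r6c2 = 9 (sole candidate).
r6c9 = 4 (sole candidate).
r7c2 = 5 (sole candidate).
r7c3 = 9 (sole candidate).
r5c2 = 8 (sole candidate).
r5c7 = 1 (sole candidate).
r5c9 = 9: row 5 has {1,2,3,4,7,8}; col 9 has {2,3,4,7}; box has {1,2,3,4,5,6} → only 9 remains.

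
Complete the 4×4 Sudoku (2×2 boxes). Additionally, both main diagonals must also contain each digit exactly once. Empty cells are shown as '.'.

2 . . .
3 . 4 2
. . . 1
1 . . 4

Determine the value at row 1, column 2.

row 1, column 4 = 3 (sole candidate).
row 2, column 2 = 1 (sole candidate).
row 3, column 1 = 4 (sole candidate).
row 3, column 2 = 2 (sole candidate).
row 3, column 3 = 3 (sole candidate).
row 4, column 2 = 3 (sole candidate).
row 4, column 3 = 2 (sole candidate).
row 1, column 2 = 4: row 1 has {2,3}; col 2 has {1,2,3}; box has {1,2,3} → only 4 remains.

4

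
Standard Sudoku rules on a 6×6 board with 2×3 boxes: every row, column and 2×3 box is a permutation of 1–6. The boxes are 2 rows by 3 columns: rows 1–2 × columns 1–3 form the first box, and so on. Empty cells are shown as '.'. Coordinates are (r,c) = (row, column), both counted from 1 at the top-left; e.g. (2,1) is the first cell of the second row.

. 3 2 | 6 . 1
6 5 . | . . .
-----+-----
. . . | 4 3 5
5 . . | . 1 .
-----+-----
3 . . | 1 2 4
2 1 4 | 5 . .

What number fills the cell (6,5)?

(1,1) = 4: row 1 has {1,2,3,6}; col 1 has {2,3,5,6}; box has {2,3,5,6} → only 4 remains.
(1,5) = 5: row 1 has {1,2,3,4,6}; col 5 has {1,2,3}; box has {1,6} → only 5 remains.
(2,3) = 1: row 2 has {5,6}; col 3 has {2,4}; box has {2,3,4,5,6} → only 1 remains.
(2,5) = 4: row 2 has {1,5,6}; col 5 has {1,2,3,5}; box has {1,5,6} → only 4 remains.
(3,1) = 1: row 3 has {3,4,5}; col 1 has {2,3,4,5,6}; box has {5} → only 1 remains.
(3,3) = 6: row 3 has {1,3,4,5}; col 3 has {1,2,4}; box has {1,5} → only 6 remains.
(4,3) = 3: row 4 has {1,5}; col 3 has {1,2,4,6}; box has {1,5,6} → only 3 remains.
(4,4) = 2: row 4 has {1,3,5}; col 4 has {1,4,5,6}; box has {1,3,4,5} → only 2 remains.
(4,6) = 6: row 4 has {1,2,3,5}; col 6 has {1,4,5}; box has {1,2,3,4,5} → only 6 remains.
(5,2) = 6: row 5 has {1,2,3,4}; col 2 has {1,3,5}; box has {1,2,3,4} → only 6 remains.
(5,3) = 5: row 5 has {1,2,3,4,6}; col 3 has {1,2,3,4,6}; box has {1,2,3,4,6} → only 5 remains.
(6,5) = 6: row 6 has {1,2,4,5}; col 5 has {1,2,3,4,5}; box has {1,2,4,5} → only 6 remains.

6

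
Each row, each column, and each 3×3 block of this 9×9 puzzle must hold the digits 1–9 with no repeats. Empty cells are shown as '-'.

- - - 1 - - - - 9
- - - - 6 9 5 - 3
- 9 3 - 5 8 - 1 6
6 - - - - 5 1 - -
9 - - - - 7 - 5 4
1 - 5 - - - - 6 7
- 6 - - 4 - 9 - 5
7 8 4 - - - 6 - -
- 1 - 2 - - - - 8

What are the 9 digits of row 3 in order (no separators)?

493758216

r4c9 = 2: row 4 has {1,5,6}; col 9 has {3,4,5,6,7,8,9}; box has {1,4,5,6,7} → only 2 remains.
r7c3 = 2: row 7 has {4,5,6,9}; col 3 has {3,4,5}; box has {1,4,6,7,8} → only 2 remains.
r8c9 = 1: row 8 has {4,6,7,8}; col 9 has {2,3,4,5,6,7,8,9}; box has {5,6,8,9} → only 1 remains.
r9c3 = 9: row 9 has {1,2,8}; col 3 has {2,3,4,5}; box has {1,2,4,6,7,8} → only 9 remains.
r5c3 = 8: row 5 has {4,5,7,9}; col 3 has {2,3,4,5,9}; box has {1,5,6,9} → only 8 remains.
r5c7 = 3: row 5 has {4,5,7,8,9}; col 7 has {1,5,6,9}; box has {1,2,4,5,6,7} → only 3 remains.
r6c7 = 8: row 6 has {1,5,6,7}; col 7 has {1,3,5,6,9}; box has {1,2,3,4,5,6,7} → only 8 remains.
r7c1 = 3: row 7 has {2,4,5,6,9}; col 1 has {1,6,7,9}; box has {1,2,4,6,7,8,9} → only 3 remains.
r7c6 = 1: row 7 has {2,3,4,5,6,9}; col 6 has {5,7,8,9}; box has {2,4} → only 1 remains.
r7c8 = 7: row 7 has {1,2,3,4,5,6,9}; col 8 has {1,5,6}; box has {1,5,6,8,9} → only 7 remains.
r8c6 = 3: row 8 has {1,4,6,7,8}; col 6 has {1,5,7,8,9}; box has {1,2,4} → only 3 remains.
r8c8 = 2: row 8 has {1,3,4,6,7,8}; col 8 has {1,5,6,7}; box has {1,5,6,7,8,9} → only 2 remains.
r9c1 = 5: row 9 has {1,2,8,9}; col 1 has {1,3,6,7,9}; box has {1,2,3,4,6,7,8,9} → only 5 remains.
r9c5 = 7: row 9 has {1,2,5,8,9}; col 5 has {4,5,6}; box has {1,2,3,4} → only 7 remains.
r9c6 = 6: row 9 has {1,2,5,7,8,9}; col 6 has {1,3,5,7,8,9}; box has {1,2,3,4,7} → only 6 remains.
r9c7 = 4: row 9 has {1,2,5,6,7,8,9}; col 7 has {1,3,5,6,8,9}; box has {1,2,5,6,7,8,9} → only 4 remains.
r9c8 = 3: row 9 has {1,2,4,5,6,7,8,9}; col 8 has {1,2,5,6,7}; box has {1,2,4,5,6,7,8,9} → only 3 remains.
r4c3 = 7: row 4 has {1,2,5,6}; col 3 has {2,3,4,5,8,9}; box has {1,5,6,8,9} → only 7 remains.
r4c8 = 9: row 4 has {1,2,5,6,7}; col 8 has {1,2,3,5,6,7}; box has {1,2,3,4,5,6,7,8} → only 9 remains.
r5c2 = 2: row 5 has {3,4,5,7,8,9}; col 2 has {1,6,8,9}; box has {1,5,6,7,8,9} → only 2 remains.
r5c4 = 6: row 5 has {2,3,4,5,7,8,9}; col 4 has {1,2}; box has {5,7} → only 6 remains.
r5c5 = 1: row 5 has {2,3,4,5,6,7,8,9}; col 5 has {4,5,6,7}; box has {5,6,7} → only 1 remains.
r7c4 = 8: row 7 has {1,2,3,4,5,6,7,9}; col 4 has {1,2,6}; box has {1,2,3,4,6,7} → only 8 remains.
r8c5 = 9: row 8 has {1,2,3,4,6,7,8}; col 5 has {1,4,5,6,7}; box has {1,2,3,4,6,7,8} → only 9 remains.
r1c3 = 6: row 1 has {1,9}; col 3 has {2,3,4,5,7,8,9}; box has {3,9} → only 6 remains.
r2c3 = 1: row 2 has {3,5,6,9}; col 3 has {2,3,4,5,6,7,8,9}; box has {3,6,9} → only 1 remains.
r8c4 = 5: row 8 has {1,2,3,4,6,7,8,9}; col 4 has {1,2,6,8}; box has {1,2,3,4,6,7,8,9} → only 5 remains.
r1c5 = 3: in row 1, 3 can only go here (every other open cell in that row sees a 3).
r1c2 = 5: in row 1, 5 can only go here (every other open cell in that row sees a 5).
r4c5 = 8: row 4 has {1,2,5,6,7,9}; col 5 has {1,3,4,5,6,7,9}; box has {1,5,6,7} → only 8 remains.
r6c5 = 2: row 6 has {1,5,6,7,8}; col 5 has {1,3,4,5,6,7,8,9}; box has {1,5,6,7,8} → only 2 remains.
r6c6 = 4: row 6 has {1,2,5,6,7,8}; col 6 has {1,3,5,6,7,8,9}; box has {1,2,5,6,7,8} → only 4 remains.
r1c6 = 2: row 1 has {1,3,5,6,9}; col 6 has {1,3,4,5,6,7,8,9}; box has {1,3,5,6,8,9} → only 2 remains.
r1c7 = 7: row 1 has {1,2,3,5,6,9}; col 7 has {1,3,4,5,6,8,9}; box has {1,3,5,6,9} → only 7 remains.
r3c7 = 2: row 3 has {1,3,5,6,8,9}; col 7 has {1,3,4,5,6,7,8,9}; box has {1,3,5,6,7,9} → only 2 remains.
r4c4 = 3: row 4 has {1,2,5,6,7,8,9}; col 4 has {1,2,5,6,8}; box has {1,2,4,5,6,7,8} → only 3 remains.
r6c2 = 3: row 6 has {1,2,4,5,6,7,8}; col 2 has {1,2,5,6,8,9}; box has {1,2,5,6,7,8,9} → only 3 remains.
r6c4 = 9: row 6 has {1,2,3,4,5,6,7,8}; col 4 has {1,2,3,5,6,8}; box has {1,2,3,4,5,6,7,8} → only 9 remains.
r3c1 = 4: row 3 has {1,2,3,5,6,8,9}; col 1 has {1,3,5,6,7,9}; box has {1,3,5,6,9} → only 4 remains.
r3c4 = 7: row 3 has {1,2,3,4,5,6,8,9}; col 4 has {1,2,3,5,6,8,9}; box has {1,2,3,5,6,8,9} → only 7 remains.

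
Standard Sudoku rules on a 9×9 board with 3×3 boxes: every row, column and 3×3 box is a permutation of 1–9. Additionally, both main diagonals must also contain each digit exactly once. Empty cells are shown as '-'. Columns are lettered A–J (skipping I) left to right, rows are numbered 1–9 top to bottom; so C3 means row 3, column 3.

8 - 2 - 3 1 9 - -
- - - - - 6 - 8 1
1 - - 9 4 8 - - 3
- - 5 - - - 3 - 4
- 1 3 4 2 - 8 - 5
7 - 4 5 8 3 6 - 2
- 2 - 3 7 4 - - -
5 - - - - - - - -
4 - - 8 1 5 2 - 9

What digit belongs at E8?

9

D1 = 7: row 1 has {1,2,3,8,9}; col 4 has {3,4,5,8,9}; box has {1,3,4,6,8,9} → only 7 remains.
J1 = 6: row 1 has {1,2,3,7,8,9}; col 9 has {1,2,3,4,5,9}; box has {1,3,8,9}; anti-diagonal has {2,4,5,8} → only 6 remains.
D2 = 2: row 2 has {1,6,8}; col 4 has {3,4,5,7,8,9}; box has {1,3,4,6,7,8,9} → only 2 remains.
E2 = 5: row 2 has {1,2,6,8}; col 5 has {1,2,3,4,7,8}; box has {1,2,3,4,6,7,8,9} → only 5 remains.
G3 = 7: row 3 has {1,3,4,8,9}; col 7 has {2,3,6,8,9}; box has {1,3,6,8,9}; anti-diagonal has {2,4,5,6,8} → only 7 remains.
F4 = 9: row 4 has {3,4,5}; col 6 has {1,3,4,5,6,8}; box has {2,3,4,5,8}; anti-diagonal has {2,4,5,6,7,8} → only 9 remains.
F5 = 7: row 5 has {1,2,3,4,5,8}; col 6 has {1,3,4,5,6,8,9}; box has {2,3,4,5,8,9} → only 7 remains.
H5 = 9: row 5 has {1,2,3,4,5,7,8}; col 8 has {8}; box has {2,3,4,5,6,8} → only 9 remains.
B6 = 9: row 6 has {2,3,4,5,6,7,8}; col 2 has {1,2}; box has {1,3,4,5,7} → only 9 remains.
H6 = 1: row 6 has {2,3,4,5,6,7,8,9}; col 8 has {8,9}; box has {2,3,4,5,6,8,9} → only 1 remains.
C7 = 1: row 7 has {2,3,4,7}; col 3 has {2,3,4,5}; box has {2,4,5}; anti-diagonal has {2,4,5,6,7,8,9} → only 1 remains.
G7 = 5: row 7 has {1,2,3,4,7}; col 7 has {2,3,6,7,8,9}; box has {2,9}; main diagonal has {2,3,8,9} → only 5 remains.
H7 = 6: row 7 has {1,2,3,4,5,7}; col 8 has {1,8,9}; box has {2,5,9} → only 6 remains.
J7 = 8: row 7 has {1,2,3,4,5,6,7}; col 9 has {1,2,3,4,5,6,9}; box has {2,5,6,9} → only 8 remains.
B8 = 3: row 8 has {5}; col 2 has {1,2,9}; box has {1,2,4,5}; anti-diagonal has {1,2,4,5,6,7,8,9} → only 3 remains.
D8 = 6: row 8 has {3,5}; col 4 has {2,3,4,5,7,8,9}; box has {1,3,4,5,7,8} → only 6 remains.
E8 = 9: row 8 has {3,5,6}; col 5 has {1,2,3,4,5,7,8}; box has {1,3,4,5,6,7,8} → only 9 remains.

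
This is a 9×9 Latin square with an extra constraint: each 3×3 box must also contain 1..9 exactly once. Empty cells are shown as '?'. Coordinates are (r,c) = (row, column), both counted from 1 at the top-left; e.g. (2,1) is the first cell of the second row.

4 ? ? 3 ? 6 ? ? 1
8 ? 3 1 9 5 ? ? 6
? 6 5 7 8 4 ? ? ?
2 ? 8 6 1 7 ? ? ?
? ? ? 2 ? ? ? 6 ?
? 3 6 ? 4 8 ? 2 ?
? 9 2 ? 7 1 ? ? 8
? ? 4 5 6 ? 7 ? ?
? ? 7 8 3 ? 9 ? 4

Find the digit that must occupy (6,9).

(1,3) = 9 (sole candidate).
(1,5) = 2 (sole candidate).
(3,1) = 1 (sole candidate).
(5,3) = 1 (sole candidate).
(5,5) = 5 (sole candidate).
(6,4) = 9 (sole candidate).
(7,4) = 4 (sole candidate).
(8,1) = 3 (sole candidate).
(8,8) = 1 (sole candidate).
(8,9) = 2 (sole candidate).
(9,6) = 2 (sole candidate).
(9,8) = 5 (sole candidate).
(1,2) = 7 (sole candidate).
(1,8) = 8 (sole candidate).
(2,2) = 2 (sole candidate).
(2,7) = 4 (sole candidate).
(2,8) = 7 (sole candidate).
(5,2) = 4 (sole candidate).
(5,6) = 3 (sole candidate).
(5,7) = 8 (sole candidate).
(7,8) = 3 (sole candidate).
(8,2) = 8 (sole candidate).
(8,6) = 9 (sole candidate).
(9,1) = 6 (sole candidate).
(9,2) = 1 (sole candidate).
(1,7) = 5 (sole candidate).
(3,8) = 9 (sole candidate).
(3,9) = 3 (sole candidate).
(4,2) = 5 (sole candidate).
(4,7) = 3 (sole candidate).
(4,8) = 4 (sole candidate).
(4,9) = 9 (sole candidate).
(5,9) = 7 (sole candidate).
(6,1) = 7 (sole candidate).
(6,7) = 1 (sole candidate).
(6,9) = 5: row 6 has {1,2,3,4,6,7,8,9}; col 9 has {1,2,3,4,6,7,8,9}; box has {1,2,3,4,6,7,8,9} → only 5 remains.

5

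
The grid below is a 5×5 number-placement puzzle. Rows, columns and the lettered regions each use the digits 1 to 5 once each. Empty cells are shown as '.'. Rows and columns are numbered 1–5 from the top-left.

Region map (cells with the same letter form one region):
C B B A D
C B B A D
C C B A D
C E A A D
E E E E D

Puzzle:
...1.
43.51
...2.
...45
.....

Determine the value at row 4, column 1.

row 2, column 3 = 2: row 2 has {1,3,4,5}; col 3 has {}; region has {3} → only 2 remains.
row 4, column 3 = 3: row 4 has {4,5}; col 3 has {2}; region has {1,2,4,5} → only 3 remains.
row 5, column 4 = 3: row 5 has {}; col 4 has {1,2,4,5}; region has {} → only 3 remains.
row 3, column 3 = 1: in region B, 1 can only go here (every other open cell in that region sees a 1).
row 3, column 2 = 5: row 3 has {1,2}; col 2 has {3}; region has {4} → only 5 remains.
row 1, column 2 = 4: row 1 has {1}; col 2 has {3,5}; region has {1,2,3} → only 4 remains.
row 1, column 3 = 5: row 1 has {1,4}; col 3 has {1,2,3}; region has {1,2,3,4} → only 5 remains.
row 3, column 1 = 3: row 3 has {1,2,5}; col 1 has {4}; region has {4,5} → only 3 remains.
row 3, column 5 = 4: row 3 has {1,2,3,5}; col 5 has {1,5}; region has {1,5} → only 4 remains.
row 5, column 3 = 4: row 5 has {3}; col 3 has {1,2,3,5}; region has {3} → only 4 remains.
row 5, column 5 = 2: row 5 has {3,4}; col 5 has {1,4,5}; region has {1,4,5} → only 2 remains.
row 1, column 1 = 2: row 1 has {1,4,5}; col 1 has {3,4}; region has {3,4,5} → only 2 remains.
row 1, column 5 = 3: row 1 has {1,2,4,5}; col 5 has {1,2,4,5}; region has {1,2,4,5} → only 3 remains.
row 4, column 1 = 1: row 4 has {3,4,5}; col 1 has {2,3,4}; region has {2,3,4,5} → only 1 remains.

1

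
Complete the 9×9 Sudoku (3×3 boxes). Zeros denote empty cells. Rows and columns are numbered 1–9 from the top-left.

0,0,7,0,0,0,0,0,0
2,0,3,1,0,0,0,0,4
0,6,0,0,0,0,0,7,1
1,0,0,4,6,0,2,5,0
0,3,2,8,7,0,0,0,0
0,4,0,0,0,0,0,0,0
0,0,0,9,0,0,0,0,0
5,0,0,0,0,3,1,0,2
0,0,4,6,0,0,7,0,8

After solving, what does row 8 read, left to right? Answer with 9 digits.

596783142

r4c6 = 9: row 4 has {1,2,4,5,6}; col 6 has {3}; box has {4,6,7,8} → only 9 remains.
r8c4 = 7: row 8 has {1,2,3,5}; col 4 has {1,4,6,8,9}; box has {3,6,9} → only 7 remains.
r4c3 = 8: row 4 has {1,2,4,5,6,9}; col 3 has {2,3,4,7}; box has {1,2,3,4} → only 8 remains.
r4c2 = 7: row 4 has {1,2,4,5,6,8,9}; col 2 has {3,4,6}; box has {1,2,3,4,8} → only 7 remains.
r4c9 = 3: row 4 has {1,2,4,5,6,7,8,9}; col 9 has {1,2,4,8}; box has {2,5} → only 3 remains.
r1c2 = 1: in row 1, 1 can only go here (every other open cell in that row sees a 1).
r2c6 = 7: in row 2, 7 can only go here (every other open cell in that row sees a 7).
r5c6 = 5: in row 5, 5 can only go here (every other open cell in that row sees a 5).
r5c8 = 1: in row 5, 1 can only go here (every other open cell in that row sees a 1).
r5c7 = 4: in row 5, 4 can only go here (every other open cell in that row sees a 4).
r6c3 = 5: in row 6, 5 can only go here (every other open cell in that row sees a 5).
r6c9 = 7: in row 6, 7 can only go here (every other open cell in that row sees a 7).
r3c3 = 9: row 3 has {1,6,7}; col 3 has {2,3,4,5,7,8}; box has {1,2,3,6,7} → only 9 remains.
r8c3 = 6: row 8 has {1,2,3,5,7}; col 3 has {2,3,4,5,7,8,9}; box has {4,5} → only 6 remains.
r7c3 = 1: row 7 has {9}; col 3 has {2,3,4,5,6,7,8,9}; box has {4,5,6} → only 1 remains.
r7c1 = 7: in row 7, 7 can only go here (every other open cell in that row sees a 7).
r9c5 = 5: in row 9, 5 can only go here (every other open cell in that row sees a 5).
r9c6 = 1: in row 9, 1 can only go here (every other open cell in that row sees a 1).
r6c6 = 2: row 6 has {4,5,7}; col 6 has {1,3,5,7,9}; box has {4,5,6,7,8,9} → only 2 remains.
r6c4 = 3: row 6 has {2,4,5,7}; col 4 has {1,4,6,7,8,9}; box has {2,4,5,6,7,8,9} → only 3 remains.
r6c5 = 1: row 6 has {2,3,4,5,7}; col 5 has {5,6,7}; box has {2,3,4,5,6,7,8,9} → only 1 remains.
r9c2 = 2: in row 9, 2 can only go here (every other open cell in that row sees a 2).
r7c2 = 8: row 7 has {1,7,9}; col 2 has {1,2,3,4,6,7}; box has {1,2,4,5,6,7} → only 8 remains.
r7c6 = 4: row 7 has {1,7,8,9}; col 6 has {1,2,3,5,7,9}; box has {1,3,5,6,7,9} → only 4 remains.
r8c2 = 9: row 8 has {1,2,3,5,6,7}; col 2 has {1,2,3,4,6,7,8}; box has {1,2,4,5,6,7,8} → only 9 remains.
r8c5 = 8: row 8 has {1,2,3,5,6,7,9}; col 5 has {1,5,6,7}; box has {1,3,4,5,6,7,9} → only 8 remains.
r8c8 = 4: row 8 has {1,2,3,5,6,7,8,9}; col 8 has {1,5,7}; box has {1,2,7,8} → only 4 remains.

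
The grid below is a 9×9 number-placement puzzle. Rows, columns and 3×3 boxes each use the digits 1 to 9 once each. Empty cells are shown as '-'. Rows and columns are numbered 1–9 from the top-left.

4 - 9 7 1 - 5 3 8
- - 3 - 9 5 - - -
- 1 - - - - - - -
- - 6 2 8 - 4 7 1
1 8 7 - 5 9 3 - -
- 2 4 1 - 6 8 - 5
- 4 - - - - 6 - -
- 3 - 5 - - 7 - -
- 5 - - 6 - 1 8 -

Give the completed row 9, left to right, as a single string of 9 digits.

752964183

R1C2 = 6: row 1 has {1,3,4,5,7,8,9}; col 2 has {1,2,3,4,5,8}; box has {1,3,4,9} → only 6 remains.
R1C6 = 2: row 1 has {1,3,4,5,6,7,8,9}; col 6 has {5,6,9}; box has {1,5,7,9} → only 2 remains.
R2C2 = 7: row 2 has {3,5,9}; col 2 has {1,2,3,4,5,6,8}; box has {1,3,4,6,9} → only 7 remains.
R2C7 = 2: row 2 has {3,5,7,9}; col 7 has {1,3,4,5,6,7,8}; box has {3,5,8} → only 2 remains.
R3C7 = 9: row 3 has {1}; col 7 has {1,2,3,4,5,6,7,8}; box has {2,3,5,8} → only 9 remains.
R4C2 = 9: row 4 has {1,2,4,6,7,8}; col 2 has {1,2,3,4,5,6,7,8}; box has {1,2,4,6,7,8} → only 9 remains.
R4C6 = 3: row 4 has {1,2,4,6,7,8,9}; col 6 has {2,5,6,9}; box has {1,2,5,6,8,9} → only 3 remains.
R5C4 = 4: row 5 has {1,3,5,7,8,9}; col 4 has {1,2,5,7}; box has {1,2,3,5,6,8,9} → only 4 remains.
R6C1 = 3: row 6 has {1,2,4,5,6,8}; col 1 has {1,4}; box has {1,2,4,6,7,8,9} → only 3 remains.
R6C5 = 7: row 6 has {1,2,3,4,5,6,8}; col 5 has {1,5,6,8,9}; box has {1,2,3,4,5,6,8,9} → only 7 remains.
R6C8 = 9: row 6 has {1,2,3,4,5,6,7,8}; col 8 has {3,7,8}; box has {1,3,4,5,7,8} → only 9 remains.
R9C3 = 2: row 9 has {1,5,6,8}; col 3 has {3,4,6,7,9}; box has {3,4,5} → only 2 remains.
R2C1 = 8: row 2 has {2,3,5,7,9}; col 1 has {1,3,4}; box has {1,3,4,6,7,9} → only 8 remains.
R2C4 = 6: row 2 has {2,3,5,7,8,9}; col 4 has {1,2,4,5,7}; box has {1,2,5,7,9} → only 6 remains.
R2C9 = 4: row 2 has {2,3,5,6,7,8,9}; col 9 has {1,5,8}; box has {2,3,5,8,9} → only 4 remains.
R3C3 = 5: row 3 has {1,9}; col 3 has {2,3,4,6,7,9}; box has {1,3,4,6,7,8,9} → only 5 remains.
R3C8 = 6: row 3 has {1,5,9}; col 8 has {3,7,8,9}; box has {2,3,4,5,8,9} → only 6 remains.
R3C9 = 7: row 3 has {1,5,6,9}; col 9 has {1,4,5,8}; box has {2,3,4,5,6,8,9} → only 7 remains.
R4C1 = 5: row 4 has {1,2,3,4,6,7,8,9}; col 1 has {1,3,4,8}; box has {1,2,3,4,6,7,8,9} → only 5 remains.
R5C8 = 2: row 5 has {1,3,4,5,7,8,9}; col 8 has {3,6,7,8,9}; box has {1,3,4,5,7,8,9} → only 2 remains.
R5C9 = 6: row 5 has {1,2,3,4,5,7,8,9}; col 9 has {1,4,5,7,8}; box has {1,2,3,4,5,7,8,9} → only 6 remains.
R7C8 = 5: row 7 has {4,6}; col 8 has {2,3,6,7,8,9}; box has {1,6,7,8} → only 5 remains.
R8C8 = 4: row 8 has {3,5,7}; col 8 has {2,3,5,6,7,8,9}; box has {1,5,6,7,8} → only 4 remains.
R2C8 = 1: row 2 has {2,3,4,5,6,7,8,9}; col 8 has {2,3,4,5,6,7,8,9}; box has {2,3,4,5,6,7,8,9} → only 1 remains.
R3C1 = 2: row 3 has {1,5,6,7,9}; col 1 has {1,3,4,5,8}; box has {1,3,4,5,6,7,8,9} → only 2 remains.
R8C5 = 2: row 8 has {3,4,5,7}; col 5 has {1,5,6,7,8,9}; box has {5,6} → only 2 remains.
R8C9 = 9: row 8 has {2,3,4,5,7}; col 9 has {1,4,5,6,7,8}; box has {1,4,5,6,7,8} → only 9 remains.
R9C9 = 3: row 9 has {1,2,5,6,8}; col 9 has {1,4,5,6,7,8,9}; box has {1,4,5,6,7,8,9} → only 3 remains.
R7C5 = 3: row 7 has {4,5,6}; col 5 has {1,2,5,6,7,8,9}; box has {2,5,6} → only 3 remains.
R7C9 = 2: row 7 has {3,4,5,6}; col 9 has {1,3,4,5,6,7,8,9}; box has {1,3,4,5,6,7,8,9} → only 2 remains.
R8C1 = 6: row 8 has {2,3,4,5,7,9}; col 1 has {1,2,3,4,5,8}; box has {2,3,4,5} → only 6 remains.
R9C4 = 9: row 9 has {1,2,3,5,6,8}; col 4 has {1,2,4,5,6,7}; box has {2,3,5,6} → only 9 remains.
R3C5 = 4: row 3 has {1,2,5,6,7,9}; col 5 has {1,2,3,5,6,7,8,9}; box has {1,2,5,6,7,9} → only 4 remains.
R3C6 = 8: row 3 has {1,2,4,5,6,7,9}; col 6 has {2,3,5,6,9}; box has {1,2,4,5,6,7,9} → only 8 remains.
R7C4 = 8: row 7 has {2,3,4,5,6}; col 4 has {1,2,4,5,6,7,9}; box has {2,3,5,6,9} → only 8 remains.
R8C6 = 1: row 8 has {2,3,4,5,6,7,9}; col 6 has {2,3,5,6,8,9}; box has {2,3,5,6,8,9} → only 1 remains.
R9C1 = 7: row 9 has {1,2,3,5,6,8,9}; col 1 has {1,2,3,4,5,6,8}; box has {2,3,4,5,6} → only 7 remains.
R9C6 = 4: row 9 has {1,2,3,5,6,7,8,9}; col 6 has {1,2,3,5,6,8,9}; box has {1,2,3,5,6,8,9} → only 4 remains.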